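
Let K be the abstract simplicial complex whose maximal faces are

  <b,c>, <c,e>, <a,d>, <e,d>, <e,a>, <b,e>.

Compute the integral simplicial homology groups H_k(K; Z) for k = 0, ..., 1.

Order the vertices as a < b < c < d < e. Listing each simplex with vertices in this order, K has dimension 1 with simplices:

  0-simplices (5): a, b, c, d, e
  1-simplices (6): ad, ae, bc, be, ce, de

so the chain groups are C_0 ≅ Z^5, C_1 ≅ Z^6.

The boundary map ∂_1: C_1 → C_0 maps an edge to its endpoints' difference, ∂[p,q] = q − p.
As a 5×6 matrix over Z this has rank 4, with invariant factors (1,1,1,1).

Computing H_k = (kernel of ∂_k) / (image of ∂_{k+1}):

  H_0: rank C_0 − rank ∂_1 = 5 − 4 = 1, and the invariant factors of ∂_1 are all 1, so H_0 = Z.
  H_1: rank ker ∂_1 − rank ∂_2 = (6 − 4) − 0 = 2, and there is no ∂_2, so H_1 = Z^2.

(K is a triangulation of a wedge of 2 circles.)

H_0 = Z,  H_1 = Z^2.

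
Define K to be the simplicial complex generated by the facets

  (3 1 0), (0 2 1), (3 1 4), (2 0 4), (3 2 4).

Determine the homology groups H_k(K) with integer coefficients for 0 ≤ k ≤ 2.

Fix the vertex order 0 < 1 < 2 < 3 < 4 and write every simplex with vertices in increasing order. Then dim K = 2 and the simplices of K are:

  0-simplices (5): [0], [1], [2], [3], [4]
  1-simplices (10): [0,1], [0,2], [0,3], [0,4], [1,2], [1,3], [1,4], [2,3], [2,4], [3,4]
  2-simplices (5): [0,1,2], [0,1,3], [0,2,4], [1,3,4], [2,3,4]

giving chain groups C_0 ≅ Z^5, C_1 ≅ Z^10, C_2 ≅ Z^5.

Boundary ∂_1: C_1 → C_0 maps an edge to its endpoints' difference, ∂[p,q] = q − p. For instance
  ∂[0,3] = [3] − [0].
The resulting 5×10 matrix has rank 4, and its Smith normal form has invariant factors (1,1,1,1).

Boundary ∂_2: C_2 → C_1 maps a triangle to the signed sum of its edges. For instance
  ∂[2,3,4] = [3,4] − [2,4] + [2,3],
  ∂[1,3,4] = [3,4] − [1,4] + [1,3].
The 10×5 boundary matrix has rank 5 and Smith normal form diag(1,1,1,1,1).

From H_k ≅ ker(∂_k) / im(∂_{k+1}) we obtain:

  H_0: rank C_0 − rank ∂_1 = 5 − 4 = 1, and the invariant factors of ∂_1 are all 1, so H_0 = Z.
  H_1: rank ker ∂_1 − rank ∂_2 = (10 − 4) − 5 = 1, and the invariant factors of ∂_2 are all 1, so H_1 = Z.
  H_2: rank ker ∂_2 − rank ∂_3 = (5 − 5) − 0 = 0, and there is no ∂_3, so H_2 = 0.

H_0 = Z,  H_1 = Z,  H_2 = 0.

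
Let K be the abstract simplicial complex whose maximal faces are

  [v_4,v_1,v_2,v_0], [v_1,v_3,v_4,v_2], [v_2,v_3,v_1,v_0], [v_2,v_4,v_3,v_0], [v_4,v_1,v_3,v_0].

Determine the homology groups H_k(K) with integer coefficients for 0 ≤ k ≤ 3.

H_0 = Z,  H_1 = 0,  H_2 = 0,  H_3 = Z.

Order the vertices as v_0 < v_1 < v_2 < v_3 < v_4. Listing each simplex with vertices in this order, K has dimension 3 with simplices:

  0-simplices (5): [v_0], [v_1], [v_2], [v_3], [v_4]
  1-simplices (10): [v_0,v_1], [v_0,v_2], [v_0,v_3], [v_0,v_4], [v_1,v_2], [v_1,v_3], [v_1,v_4], [v_2,v_3], [v_2,v_4], [v_3,v_4]
  2-simplices (10): [v_0,v_1,v_2], [v_0,v_1,v_3], [v_0,v_1,v_4], [v_0,v_2,v_3], [v_0,v_2,v_4], [v_0,v_3,v_4], [v_1,v_2,v_3], [v_1,v_2,v_4], [v_1,v_3,v_4], [v_2,v_3,v_4]
  3-simplices (5): [v_0,v_1,v_2,v_3], [v_0,v_1,v_2,v_4], [v_0,v_1,v_3,v_4], [v_0,v_2,v_3,v_4], [v_1,v_2,v_3,v_4]

giving chain groups C_0 ≅ Z^5, C_1 ≅ Z^10, C_2 ≅ Z^10, C_3 ≅ Z^5.

The boundary map ∂_1: C_1 → C_0 is given by ∂[p,q] = [q] − [p]. For instance
  ∂[v_3,v_4] = [v_4] − [v_3].
As a 5×10 matrix over Z this has rank 4, with invariant factors (1,1,1,1).

The boundary map ∂_2: C_2 → C_1 maps a triangle to the signed sum of its edges. For instance
  ∂[v_0,v_3,v_4] = [v_3,v_4] − [v_0,v_4] + [v_0,v_3],
  ∂[v_2,v_3,v_4] = [v_3,v_4] − [v_2,v_4] + [v_2,v_3].
As a 10×10 matrix over Z this has rank 6, with invariant factors (1,1,1,1,1,1).

The boundary map ∂_3: C_3 → C_2 sends each 3-simplex σ to the alternating sum Σ_i (−1)^i (σ with its i-th vertex removed). For instance
  ∂[v_0,v_1,v_2,v_3] = [v_1,v_2,v_3] − [v_0,v_2,v_3] + [v_0,v_1,v_3] − [v_0,v_1,v_2],
  ∂[v_0,v_1,v_3,v_4] = [v_1,v_3,v_4] − [v_0,v_3,v_4] + [v_0,v_1,v_4] − [v_0,v_1,v_3].
As a 10×5 matrix over Z this has rank 4, with invariant factors (1,1,1,1).

Computing H_k = (kernel of ∂_k) / (image of ∂_{k+1}):

  H_0: rank C_0 − rank ∂_1 = 5 − 4 = 1, and the invariant factors of ∂_1 are all 1, so H_0 = Z.
  H_1: rank ker ∂_1 − rank ∂_2 = (10 − 4) − 6 = 0, and the invariant factors of ∂_2 are all 1, so H_1 = 0.
  H_2: rank ker ∂_2 − rank ∂_3 = (10 − 6) − 4 = 0, and the invariant factors of ∂_3 are all 1, so H_2 = 0.
  H_3: rank ker ∂_3 − rank ∂_4 = (5 − 4) − 0 = 1, and there is no ∂_4, so H_3 = Z.

(K is a triangulation of the 3-sphere S^3.)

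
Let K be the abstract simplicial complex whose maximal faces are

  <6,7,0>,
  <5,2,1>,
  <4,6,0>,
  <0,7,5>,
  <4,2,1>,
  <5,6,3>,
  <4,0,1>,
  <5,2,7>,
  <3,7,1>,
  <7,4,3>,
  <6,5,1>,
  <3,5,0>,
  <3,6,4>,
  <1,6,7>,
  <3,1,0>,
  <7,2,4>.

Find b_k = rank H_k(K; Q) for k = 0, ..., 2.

b_0 = 1, b_1 = 2, b_2 = 1.

Fix the vertex order 0 < 1 < 2 < 3 < 4 < 5 < 6 < 7 and write every simplex with vertices in increasing order. Then dim K = 2 and the simplices of K are:

  0-simplices (8): [0], [1], [2], [3], [4], [5], [6], [7]
  1-simplices (24): (24 of them)
  2-simplices (16): [0,1,3], [0,1,4], [0,3,5], [0,4,6], [0,5,7], [0,6,7], [1,2,4], [1,2,5], [1,3,7], [1,5,6], [1,6,7], [2,4,7], [2,5,7], [3,4,6], [3,4,7], [3,5,6]

Hence C_0 ≅ Z^8, C_1 ≅ Z^24, C_2 ≅ Z^16.

The boundary map ∂_1: C_1 → C_0 is given by ∂[p,q] = [q] − [p]. For instance
  ∂[2,5] = [5] − [2].
This gives a 8×24 integer matrix of rank 7; reducing to Smith normal form yields diagonal entries (1,1,1,1,1,1,1).

Boundary ∂_2: C_2 → C_1 maps a triangle to the signed sum of its edges. For instance
  ∂[0,3,5] = [3,5] − [0,5] + [0,3],
  ∂[0,6,7] = [6,7] − [0,7] + [0,6].
This gives a 24×16 integer matrix of rank 15; reducing to Smith normal form yields diagonal entries (1,1,1,1,1,1,1,1,1,1,1,1,1,1,1).

Now H_k = ker ∂_k / im ∂_{k+1}, so:

  H_0: rank C_0 − rank ∂_1 = 8 − 7 = 1, and the invariant factors of ∂_1 are all 1, so H_0 ≅ Z.
  H_1: rank ker ∂_1 − rank ∂_2 = (24 − 7) − 15 = 2, and the invariant factors of ∂_2 are all 1, so H_1 ≅ Z^2.
  H_2: rank ker ∂_2 − rank ∂_3 = (16 − 15) − 0 = 1, and there is no ∂_3, so H_2 ≅ Z.

(K is a triangulation of the torus T^2.)

Hence the Betti numbers are b_0 = 1, b_1 = 2, b_2 = 1.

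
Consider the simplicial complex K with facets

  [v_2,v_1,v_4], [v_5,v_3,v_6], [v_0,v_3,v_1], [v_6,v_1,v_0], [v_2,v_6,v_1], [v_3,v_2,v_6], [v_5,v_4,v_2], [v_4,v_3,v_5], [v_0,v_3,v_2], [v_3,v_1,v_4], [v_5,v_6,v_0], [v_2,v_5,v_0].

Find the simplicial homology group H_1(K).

H_1 ≅ Z/2.

K has 7 vertices, 18 edges, 12 triangles.
rank ∂_1 = 6, rank ∂_2 = 12 ⇒ b_1 = 18 − 6 − 12 = 0; ∂_2 has invariant factor(s) [2] giving torsion. So H_1 ≅ Z/2.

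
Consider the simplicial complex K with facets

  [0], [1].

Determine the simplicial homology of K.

H_0 = Z^2.

Take the total order 0 < 1 on the vertex set. Then K (dimension 0) consists of the simplices:

  0-simplices (2): [0], [1]

so the chain groups are C_0 ≅ Z^2.

From H_k ≅ ker(∂_k) / im(∂_{k+1}) we obtain:

  H_0: rank C_0 − rank ∂_1 = 2 − 0 = 2, and there is no ∂_1, so H_0 = Z^2.

(K is a triangulation of a set of 2 points.)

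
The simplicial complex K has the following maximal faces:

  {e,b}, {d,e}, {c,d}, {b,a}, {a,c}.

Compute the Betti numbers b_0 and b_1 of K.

We work with the vertex ordering a < b < c < d < e. The simplices of K, each written with vertices in increasing order, are:

  0-simplices (5): a, b, c, d, e
  1-simplices (5): ab, ac, be, cd, de

so the chain groups are C_0 ≅ Z^5, C_1 ≅ Z^5.

The boundary map ∂_1: C_1 → C_0 is given by ∂[p,q] = [q] − [p]. For instance
  ∂ac = c − a.
As a 5×5 matrix over Z this has rank 4, with invariant factors (1,1,1,1).

From H_k ≅ ker(∂_k) / im(∂_{k+1}) we obtain:

  H_0: rank C_0 − rank ∂_1 = 5 − 4 = 1, and the invariant factors of ∂_1 are all 1, so H_0 ≅ Z.
  H_1: rank ker ∂_1 − rank ∂_2 = (5 − 4) − 0 = 1, and there is no ∂_2, so H_1 ≅ Z.

Hence the Betti numbers are b_0 = 1, b_1 = 1.

b_0 = 1, b_1 = 1.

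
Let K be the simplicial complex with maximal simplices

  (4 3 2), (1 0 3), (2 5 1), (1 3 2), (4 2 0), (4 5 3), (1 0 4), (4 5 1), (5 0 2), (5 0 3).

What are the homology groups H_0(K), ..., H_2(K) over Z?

Take the total order 0 < 1 < 2 < 3 < 4 < 5 on the vertex set. Then K (dimension 2) consists of the simplices:

  0-simplices (6): [0], [1], [2], [3], [4], [5]
  1-simplices (15): [0,1], [0,2], [0,3], [0,4], [0,5], [1,2], [1,3], [1,4], [1,5], [2,3], [2,4], [2,5], [3,4], [3,5], [4,5]
  2-simplices (10): [0,1,3], [0,1,4], [0,2,4], [0,2,5], [0,3,5], [1,2,3], [1,2,5], [1,4,5], [2,3,4], [3,4,5]

giving chain groups C_0 ≅ Z^6, C_1 ≅ Z^15, C_2 ≅ Z^10.

Boundary ∂_1: C_1 → C_0 maps an edge to its endpoints' difference, ∂[p,q] = q − p. For instance
  ∂[0,2] = [2] − [0].
As a 6×15 matrix over Z this has rank 5, with invariant factors (1,1,1,1,1).

Boundary ∂_2: C_2 → C_1 sends each 2-simplex [p,q,r] to [q,r] − [p,r] + [p,q]. For instance
  ∂[3,4,5] = [4,5] − [3,5] + [3,4],
  ∂[0,3,5] = [3,5] − [0,5] + [0,3].
As a 15×10 matrix over Z this has rank 10, with invariant factors (1,1,1,1,1,1,1,1,1,2).

From H_k ≅ ker(∂_k) / im(∂_{k+1}) we obtain:

  H_0: rank C_0 − rank ∂_1 = 6 − 5 = 1, and the invariant factors of ∂_1 are all 1, so H_0 ≅ Z.
  H_1: rank ker ∂_1 − rank ∂_2 = (15 − 5) − 10 = 0, and ∂_2 has invariant factor 2 > 1, so H_1 ≅ Z/2.
  H_2: rank ker ∂_2 − rank ∂_3 = (10 − 10) − 0 = 0, and there is no ∂_3, so H_2 ≅ 0.

As a check, the Euler characteristic is 6 − 15 + 10 = 1, which agrees with 1 − 0 + 0 = 1.

H_0 = Z,  H_1 = Z/2,  H_2 = 0.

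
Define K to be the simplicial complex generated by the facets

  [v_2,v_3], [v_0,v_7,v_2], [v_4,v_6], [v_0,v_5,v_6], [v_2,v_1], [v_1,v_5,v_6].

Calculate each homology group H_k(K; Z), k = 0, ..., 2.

Take the total order v_0 < v_1 < v_2 < v_3 < v_4 < v_5 < v_6 < v_7 on the vertex set. Then K (dimension 2) consists of the simplices:

  0-simplices (8): [v_0], [v_1], [v_2], [v_3], [v_4], [v_5], [v_6], [v_7]
  1-simplices (11): [v_0,v_2], [v_0,v_5], [v_0,v_6], [v_0,v_7], [v_1,v_2], [v_1,v_5], [v_1,v_6], [v_2,v_3], [v_2,v_7], [v_4,v_6], [v_5,v_6]
  2-simplices (3): [v_0,v_2,v_7], [v_0,v_5,v_6], [v_1,v_5,v_6]

so the chain groups are C_0 ≅ Z^8, C_1 ≅ Z^11, C_2 ≅ Z^3.

∂_1: C_1 → C_0 is given by ∂[p,q] = [q] − [p].
This gives a 8×11 integer matrix of rank 7; reducing to Smith normal form yields diagonal entries (1,1,1,1,1,1,1).

Boundary ∂_2: C_2 → C_1 sends each 2-simplex [p,q,r] to [q,r] − [p,r] + [p,q]. For instance
  ∂[v_1,v_5,v_6] = [v_5,v_6] − [v_1,v_6] + [v_1,v_5],
  ∂[v_0,v_2,v_7] = [v_2,v_7] − [v_0,v_7] + [v_0,v_2].
As a 11×3 matrix over Z this has rank 3, with invariant factors (1,1,1).

Computing H_k = (kernel of ∂_k) / (image of ∂_{k+1}):

  H_0: rank C_0 − rank ∂_1 = 8 − 7 = 1, and the invariant factors of ∂_1 are all 1, so H_0 ≅ Z.
  H_1: rank ker ∂_1 − rank ∂_2 = (11 − 7) − 3 = 1, and the invariant factors of ∂_2 are all 1, so H_1 ≅ Z.
  H_2: rank ker ∂_2 − rank ∂_3 = (3 − 3) − 0 = 0, and there is no ∂_3, so H_2 ≅ 0.

As a check, the Euler characteristic is 8 − 11 + 3 = 0, which agrees with 1 − 1 + 0 = 0.

H_0 = Z,  H_1 = Z,  H_2 = 0.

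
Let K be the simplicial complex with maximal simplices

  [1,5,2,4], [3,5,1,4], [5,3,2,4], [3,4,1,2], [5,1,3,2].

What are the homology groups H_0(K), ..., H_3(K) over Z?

H_0 ≅ Z,  H_1 = 0,  H_2 = 0,  H_3 ≅ Z.

Fix the vertex order 1 < 2 < 3 < 4 < 5 and write every simplex with vertices in increasing order. Then dim K = 3 and the simplices of K are:

  0-simplices (5): [1], [2], [3], [4], [5]
  1-simplices (10): [1,2], [1,3], [1,4], [1,5], [2,3], [2,4], [2,5], [3,4], [3,5], [4,5]
  2-simplices (10): [1,2,3], [1,2,4], [1,2,5], [1,3,4], [1,3,5], [1,4,5], [2,3,4], [2,3,5], [2,4,5], [3,4,5]
  3-simplices (5): [1,2,3,4], [1,2,3,5], [1,2,4,5], [1,3,4,5], [2,3,4,5]

Hence C_0 ≅ Z^5, C_1 ≅ Z^10, C_2 ≅ Z^10, C_3 ≅ Z^5.

∂_1: C_1 → C_0 is given by ∂[p,q] = [q] − [p]. For instance
  ∂[3,4] = [4] − [3].
As a 5×10 matrix over Z this has rank 4, with invariant factors (1,1,1,1).

∂_2: C_2 → C_1 maps a triangle to the signed sum of its edges. For instance
  ∂[1,2,5] = [2,5] − [1,5] + [1,2],
  ∂[1,3,5] = [3,5] − [1,5] + [1,3].
The 10×10 boundary matrix has rank 6 and Smith normal form diag(1,1,1,1,1,1).

Boundary ∂_3: C_3 → C_2 sends each 3-simplex σ to the alternating sum Σ_i (−1)^i (σ with its i-th vertex removed). For instance
  ∂[1,2,4,5] = [2,4,5] − [1,4,5] + [1,2,5] − [1,2,4],
  ∂[1,3,4,5] = [3,4,5] − [1,4,5] + [1,3,5] − [1,3,4].
The resulting 10×5 matrix has rank 4, and its Smith normal form has invariant factors (1,1,1,1).

From H_k ≅ ker(∂_k) / im(∂_{k+1}) we obtain:

  H_0: rank C_0 − rank ∂_1 = 5 − 4 = 1, and the invariant factors of ∂_1 are all 1, so H_0 ≅ Z.
  H_1: rank ker ∂_1 − rank ∂_2 = (10 − 4) − 6 = 0, and the invariant factors of ∂_2 are all 1, so H_1 ≅ 0.
  H_2: rank ker ∂_2 − rank ∂_3 = (10 − 6) − 4 = 0, and the invariant factors of ∂_3 are all 1, so H_2 ≅ 0.
  H_3: rank ker ∂_3 − rank ∂_4 = (5 − 4) − 0 = 1, and there is no ∂_4, so H_3 ≅ Z.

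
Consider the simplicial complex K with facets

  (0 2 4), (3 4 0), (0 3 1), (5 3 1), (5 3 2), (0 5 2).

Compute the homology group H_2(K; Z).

K has 6 vertices, 12 edges, 6 triangles.
rank ∂_2 = 6, rank ∂_3 = 0 ⇒ b_2 = 6 − 6 − 0 = 0. So H_2 ≅ 0.

H_2 = 0.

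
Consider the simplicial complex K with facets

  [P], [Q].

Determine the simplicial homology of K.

H_0 ≅ Z^2.

Fix the vertex order P < Q and write every simplex with vertices in increasing order. Then dim K = 0 and the simplices of K are:

  0-simplices (2): P, Q

Hence C_0 ≅ Z^2.

From H_k ≅ ker(∂_k) / im(∂_{k+1}) we obtain:

  H_0: rank C_0 − rank ∂_1 = 2 − 0 = 2, and there is no ∂_1, so H_0 ≅ Z^2.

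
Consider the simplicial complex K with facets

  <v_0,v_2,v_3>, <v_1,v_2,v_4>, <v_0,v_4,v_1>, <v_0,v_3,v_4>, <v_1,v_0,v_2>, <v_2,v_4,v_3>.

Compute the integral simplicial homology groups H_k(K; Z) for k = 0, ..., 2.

H_0 ≅ Z,  H_1 = 0,  H_2 ≅ Z.

Order the vertices as v_0 < v_1 < v_2 < v_3 < v_4. Listing each simplex with vertices in this order, K has dimension 2 with simplices:

  0-simplices (5): [v_0], [v_1], [v_2], [v_3], [v_4]
  1-simplices (9): [v_0,v_1], [v_0,v_2], [v_0,v_3], [v_0,v_4], [v_1,v_2], [v_1,v_4], [v_2,v_3], [v_2,v_4], [v_3,v_4]
  2-simplices (6): [v_0,v_1,v_2], [v_0,v_1,v_4], [v_0,v_2,v_3], [v_0,v_3,v_4], [v_1,v_2,v_4], [v_2,v_3,v_4]

so the chain groups are C_0 ≅ Z^5, C_1 ≅ Z^9, C_2 ≅ Z^6.

The boundary map ∂_1: C_1 → C_0 maps an edge to its endpoints' difference, ∂[p,q] = q − p.
This gives a 5×9 integer matrix of rank 4; reducing to Smith normal form yields diagonal entries (1,1,1,1).

∂_2: C_2 → C_1 sends each 2-simplex [p,q,r] to [q,r] − [p,r] + [p,q]. For instance
  ∂[v_2,v_3,v_4] = [v_3,v_4] − [v_2,v_4] + [v_2,v_3],
  ∂[v_0,v_1,v_2] = [v_1,v_2] − [v_0,v_2] + [v_0,v_1].
This gives a 9×6 integer matrix of rank 5; reducing to Smith normal form yields diagonal entries (1,1,1,1,1).

Reading off H_k = ker ∂_k / im ∂_{k+1}:

  H_0: rank C_0 − rank ∂_1 = 5 − 4 = 1, and the invariant factors of ∂_1 are all 1, so H_0 = Z.
  H_1: rank ker ∂_1 − rank ∂_2 = (9 − 4) − 5 = 0, and the invariant factors of ∂_2 are all 1, so H_1 = 0.
  H_2: rank ker ∂_2 − rank ∂_3 = (6 − 5) − 0 = 1, and there is no ∂_3, so H_2 = Z.

(K is a triangulation of the 2-sphere S^2.)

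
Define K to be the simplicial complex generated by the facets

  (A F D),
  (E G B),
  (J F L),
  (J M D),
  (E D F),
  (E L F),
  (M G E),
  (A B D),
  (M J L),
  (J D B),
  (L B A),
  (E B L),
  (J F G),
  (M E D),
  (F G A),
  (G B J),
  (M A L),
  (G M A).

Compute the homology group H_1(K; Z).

H_1 ≅ Z^2.

We work with the vertex ordering A < B < D < E < F < G < J < L < M. The simplices of K, each written with vertices in increasing order, are:

  0-simplices (9): A, B, D, E, F, G, J, L, M
  1-simplices (27): AB, AD, AF, AG, AL, AM, BD, BE, BG, BJ, BL, DE, DF, DJ, DM, EF, EG, EL, EM, FG, FJ, FL, GJ, GM, JL, JM, LM
  2-simplices (18): ABD, ABL, ADF, AFG, AGM, ALM, BDJ, BEG, BEL, BGJ, DEF, DEM, DJM, EFL, EGM, FGJ, FJL, JLM

Hence C_0 ≅ Z^9, C_1 ≅ Z^27, C_2 ≅ Z^18.

∂_1: C_1 → C_0 is given by ∂[p,q] = [q] − [p]. For instance
  ∂DE = E − D.
This gives a 9×27 integer matrix of rank 8; reducing to Smith normal form yields diagonal entries (1,1,1,1,1,1,1,1).

The boundary map ∂_2: C_2 → C_1 maps a triangle to the signed sum of its edges. For instance
  ∂BGJ = GJ − BJ + BG,
  ∂ADF = DF − AF + AD.
The resulting 27×18 matrix has rank 17, and its Smith normal form has invariant factors (1,1,1,1,1,1,1,1,1,1,1,1,1,1,1,1,1).

Computing H_k = (kernel of ∂_k) / (image of ∂_{k+1}):

  H_1: rank ker ∂_1 − rank ∂_2 = (27 − 8) − 17 = 2, and the invariant factors of ∂_2 are all 1, so H_1 = Z^2.

(K is a triangulation of the torus T^2.)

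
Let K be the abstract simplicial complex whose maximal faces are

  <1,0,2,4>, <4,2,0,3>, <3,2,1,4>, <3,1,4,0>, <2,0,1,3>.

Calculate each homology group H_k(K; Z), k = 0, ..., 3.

H_0 ≅ Z,  H_1 = 0,  H_2 = 0,  H_3 ≅ Z.

Order the vertices as 0 < 1 < 2 < 3 < 4. Listing each simplex with vertices in this order, K has dimension 3 with simplices:

  0-simplices (5): [0], [1], [2], [3], [4]
  1-simplices (10): [0,1], [0,2], [0,3], [0,4], [1,2], [1,3], [1,4], [2,3], [2,4], [3,4]
  2-simplices (10): [0,1,2], [0,1,3], [0,1,4], [0,2,3], [0,2,4], [0,3,4], [1,2,3], [1,2,4], [1,3,4], [2,3,4]
  3-simplices (5): [0,1,2,3], [0,1,2,4], [0,1,3,4], [0,2,3,4], [1,2,3,4]

so the chain groups are C_0 ≅ Z^5, C_1 ≅ Z^10, C_2 ≅ Z^10, C_3 ≅ Z^5.

Boundary ∂_1: C_1 → C_0 sends each edge [p,q] (with p < q) to q − p. For instance
  ∂[0,2] = [2] − [0].
The resulting 5×10 matrix has rank 4, and its Smith normal form has invariant factors (1,1,1,1).

∂_2: C_2 → C_1 maps a triangle to the signed sum of its edges. For instance
  ∂[0,3,4] = [3,4] − [0,4] + [0,3],
  ∂[0,2,4] = [2,4] − [0,4] + [0,2].
This gives a 10×10 integer matrix of rank 6; reducing to Smith normal form yields diagonal entries (1,1,1,1,1,1).

The boundary map ∂_3: C_3 → C_2 sends each 3-simplex σ to the alternating sum Σ_i (−1)^i (σ with its i-th vertex removed). For instance
  ∂[0,2,3,4] = [2,3,4] − [0,3,4] + [0,2,4] − [0,2,3],
  ∂[1,2,3,4] = [2,3,4] − [1,3,4] + [1,2,4] − [1,2,3].
The 10×5 boundary matrix has rank 4 and Smith normal form diag(1,1,1,1).

Now H_k = ker ∂_k / im ∂_{k+1}, so:

  H_0: rank C_0 − rank ∂_1 = 5 − 4 = 1, and the invariant factors of ∂_1 are all 1, so H_0 = Z.
  H_1: rank ker ∂_1 − rank ∂_2 = (10 − 4) − 6 = 0, and the invariant factors of ∂_2 are all 1, so H_1 = 0.
  H_2: rank ker ∂_2 − rank ∂_3 = (10 − 6) − 4 = 0, and the invariant factors of ∂_3 are all 1, so H_2 = 0.
  H_3: rank ker ∂_3 − rank ∂_4 = (5 − 4) − 0 = 1, and there is no ∂_4, so H_3 = Z.

As a check, the Euler characteristic is 5 − 10 + 10 − 5 = 0, which agrees with 1 − 0 + 0 − 1 = 0.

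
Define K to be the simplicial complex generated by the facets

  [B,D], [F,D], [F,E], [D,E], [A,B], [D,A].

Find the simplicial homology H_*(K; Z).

We work with the vertex ordering A < B < D < E < F. The simplices of K, each written with vertices in increasing order, are:

  0-simplices (5): A, B, D, E, F
  1-simplices (6): AB, AD, BD, DE, DF, EF

so the chain groups are C_0 ≅ Z^5, C_1 ≅ Z^6.

∂_1: C_1 → C_0 maps an edge to its endpoints' difference, ∂[p,q] = q − p.
This gives a 5×6 integer matrix of rank 4; reducing to Smith normal form yields diagonal entries (1,1,1,1).

From H_k ≅ ker(∂_k) / im(∂_{k+1}) we obtain:

  H_0: rank C_0 − rank ∂_1 = 5 − 4 = 1, and the invariant factors of ∂_1 are all 1, so H_0 = Z.
  H_1: rank ker ∂_1 − rank ∂_2 = (6 − 4) − 0 = 2, and there is no ∂_2, so H_1 = Z^2.

H_0 ≅ Z,  H_1 ≅ Z^2.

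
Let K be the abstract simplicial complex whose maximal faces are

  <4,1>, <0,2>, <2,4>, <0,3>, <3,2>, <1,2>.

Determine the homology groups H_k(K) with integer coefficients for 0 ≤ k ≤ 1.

H_0 = Z,  H_1 = Z^2.

We work with the vertex ordering 0 < 1 < 2 < 3 < 4. The simplices of K, each written with vertices in increasing order, are:

  0-simplices (5): [0], [1], [2], [3], [4]
  1-simplices (6): [0,2], [0,3], [1,2], [1,4], [2,3], [2,4]

giving chain groups C_0 ≅ Z^5, C_1 ≅ Z^6.

∂_1: C_1 → C_0 is given by ∂[p,q] = [q] − [p].
This gives a 5×6 integer matrix of rank 4; reducing to Smith normal form yields diagonal entries (1,1,1,1).

Now H_k = ker ∂_k / im ∂_{k+1}, so:

  H_0: rank C_0 − rank ∂_1 = 5 − 4 = 1, and the invariant factors of ∂_1 are all 1, so H_0 ≅ Z.
  H_1: rank ker ∂_1 − rank ∂_2 = (6 − 4) − 0 = 2, and there is no ∂_2, so H_1 ≅ Z^2.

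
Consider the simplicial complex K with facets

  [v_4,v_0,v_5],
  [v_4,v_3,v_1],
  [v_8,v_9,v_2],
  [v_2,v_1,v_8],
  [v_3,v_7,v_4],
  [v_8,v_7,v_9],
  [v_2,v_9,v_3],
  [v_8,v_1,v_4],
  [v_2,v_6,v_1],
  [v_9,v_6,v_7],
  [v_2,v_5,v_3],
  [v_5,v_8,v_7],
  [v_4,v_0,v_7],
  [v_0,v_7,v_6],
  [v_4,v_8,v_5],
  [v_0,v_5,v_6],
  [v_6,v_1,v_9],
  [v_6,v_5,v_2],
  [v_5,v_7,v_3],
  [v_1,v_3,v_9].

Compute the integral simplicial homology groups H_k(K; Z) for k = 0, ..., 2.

H_0 ≅ Z,  H_1 ≅ Z × Z/2,  H_2 = 0.

K has 10 vertices, 30 edges, 20 triangles.
rank ∂_0 = 0, rank ∂_1 = 9 ⇒ b_0 = 10 − 0 − 9 = 1; all invariant factors of ∂_1 are 1 so no torsion. So H_0 = Z.
rank ∂_1 = 9, rank ∂_2 = 20 ⇒ b_1 = 30 − 9 − 20 = 1; ∂_2 has invariant factor(s) [2] giving torsion. So H_1 = Z × Z/2.
rank ∂_2 = 20, rank ∂_3 = 0 ⇒ b_2 = 20 − 20 − 0 = 0. So H_2 = 0.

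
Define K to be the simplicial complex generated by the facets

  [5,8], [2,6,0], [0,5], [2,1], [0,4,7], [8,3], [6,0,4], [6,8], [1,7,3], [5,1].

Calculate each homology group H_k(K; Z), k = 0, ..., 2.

H_0 = Z,  H_1 = Z^4,  H_2 = 0.

We work with the vertex ordering 0 < 1 < 2 < 3 < 4 < 5 < 6 < 7 < 8. The simplices of K, each written with vertices in increasing order, are:

  0-simplices (9): [0], [1], [2], [3], [4], [5], [6], [7], [8]
  1-simplices (16): [0,2], [0,4], [0,5], [0,6], [0,7], [1,2], [1,3], [1,5], [1,7], [2,6], [3,7], [3,8], [4,6], [4,7], [5,8], [6,8]
  2-simplices (4): [0,2,6], [0,4,6], [0,4,7], [1,3,7]

Hence C_0 ≅ Z^9, C_1 ≅ Z^16, C_2 ≅ Z^4.

∂_1: C_1 → C_0 maps an edge to its endpoints' difference, ∂[p,q] = q − p.
The resulting 9×16 matrix has rank 8, and its Smith normal form has invariant factors (1,1,1,1,1,1,1,1).

∂_2: C_2 → C_1 maps a triangle to the signed sum of its edges. For instance
  ∂[0,4,7] = [4,7] − [0,7] + [0,4],
  ∂[1,3,7] = [3,7] − [1,7] + [1,3].
This gives a 16×4 integer matrix of rank 4; reducing to Smith normal form yields diagonal entries (1,1,1,1).

Reading off H_k = ker ∂_k / im ∂_{k+1}:

  H_0: rank C_0 − rank ∂_1 = 9 − 8 = 1, and the invariant factors of ∂_1 are all 1, so H_0 = Z.
  H_1: rank ker ∂_1 − rank ∂_2 = (16 − 8) − 4 = 4, and the invariant factors of ∂_2 are all 1, so H_1 = Z^4.
  H_2: rank ker ∂_2 − rank ∂_3 = (4 − 4) − 0 = 0, and there is no ∂_3, so H_2 = 0.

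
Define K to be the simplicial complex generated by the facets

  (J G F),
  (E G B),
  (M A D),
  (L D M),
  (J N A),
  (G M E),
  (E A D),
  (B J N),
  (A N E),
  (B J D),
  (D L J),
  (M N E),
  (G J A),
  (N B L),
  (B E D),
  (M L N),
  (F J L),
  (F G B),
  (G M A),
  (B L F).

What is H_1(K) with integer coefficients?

H_1 = Z ⊕ Z/2.

Fix the vertex order A < B < D < E < F < G < J < L < M < N and write every simplex with vertices in increasing order. Then dim K = 2 and the simplices of K are:

  0-simplices (10): A, B, D, E, F, G, J, L, M, N
  1-simplices (30): AD, AE, AG, AJ, AM, AN, BD, BE, BF, BG, BJ, BL, BN, DE, DJ, DL, DM, EG, EM, EN, FG, FJ, FL, GJ, GM, JL, JN, LM, LN, MN
  2-simplices (20): ADE, ADM, AEN, AGJ, AGM, AJN, BDE, BDJ, BEG, BFG, BFL, BJN, BLN, DJL, DLM, EGM, EMN, FGJ, FJL, LMN

so the chain groups are C_0 ≅ Z^10, C_1 ≅ Z^30, C_2 ≅ Z^20.

∂_1: C_1 → C_0 maps an edge to its endpoints' difference, ∂[p,q] = q − p. For instance
  ∂BJ = J − B.
As a 10×30 matrix over Z this has rank 9, with invariant factors (1,1,1,1,1,1,1,1,1).

∂_2: C_2 → C_1 maps a triangle to the signed sum of its edges. For instance
  ∂AEN = EN − AN + AE,
  ∂FJL = JL − FL + FJ.
The 30×20 boundary matrix has rank 20 and Smith normal form diag(1,1,1,1,1,1,1,1,1,1,1,1,1,1,1,1,1,1,1,2).

Computing H_k = (kernel of ∂_k) / (image of ∂_{k+1}):

  H_1: rank ker ∂_1 − rank ∂_2 = (30 − 9) − 20 = 1, and ∂_2 has invariant factor 2 > 1, so H_1 = Z ⊕ Z/2.

(K is a triangulation of the Klein bottle.)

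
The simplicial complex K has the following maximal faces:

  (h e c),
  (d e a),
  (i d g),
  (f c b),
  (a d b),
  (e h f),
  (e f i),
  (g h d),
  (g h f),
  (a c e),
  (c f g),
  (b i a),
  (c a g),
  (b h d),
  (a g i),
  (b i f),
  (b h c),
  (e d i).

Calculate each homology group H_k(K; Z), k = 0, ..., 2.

Order the vertices as a < b < c < d < e < f < g < h < i. Listing each simplex with vertices in this order, K has dimension 2 with simplices:

  0-simplices (9): a, b, c, d, e, f, g, h, i
  1-simplices (27): ab, ac, ad, ae, ag, ai, bc, bd, bf, bh, bi, ce, cf, cg, ch, de, dg, dh, di, ef, eh, ei, fg, fh, fi, gh, gi
  2-simplices (18): abd, abi, ace, acg, ade, agi, bcf, bch, bdh, bfi, ceh, cfg, dei, dgh, dgi, efh, efi, fgh

so the chain groups are C_0 ≅ Z^9, C_1 ≅ Z^27, C_2 ≅ Z^18.

The boundary map ∂_1: C_1 → C_0 is given by ∂[p,q] = [q] − [p].
As a 9×27 matrix over Z this has rank 8, with invariant factors (1,1,1,1,1,1,1,1).

The boundary map ∂_2: C_2 → C_1 acts by ∂[p,q,r] = [q,r] − [p,r] + [p,q]. For instance
  ∂efh = fh − eh + ef,
  ∂cfg = fg − cg + cf.
The resulting 27×18 matrix has rank 18, and its Smith normal form has invariant factors (1,1,1,1,1,1,1,1,1,1,1,1,1,1,1,1,1,2).

Now H_k = ker ∂_k / im ∂_{k+1}, so:

  H_0: rank C_0 − rank ∂_1 = 9 − 8 = 1, and the invariant factors of ∂_1 are all 1, so H_0 = Z.
  H_1: rank ker ∂_1 − rank ∂_2 = (27 − 8) − 18 = 1, and ∂_2 has invariant factor 2 > 1, so H_1 = Z ⊕ Z_2.
  H_2: rank ker ∂_2 − rank ∂_3 = (18 − 18) − 0 = 0, and there is no ∂_3, so H_2 = 0.

As a check, the Euler characteristic is 9 − 27 + 18 = 0, which agrees with 1 − 1 + 0 = 0.

H_0 ≅ Z,  H_1 ≅ Z ⊕ Z_2,  H_2 = 0.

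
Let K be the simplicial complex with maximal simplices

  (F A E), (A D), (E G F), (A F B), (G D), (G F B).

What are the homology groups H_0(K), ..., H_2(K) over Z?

Fix the vertex order A < B < D < E < F < G and write every simplex with vertices in increasing order. Then dim K = 2 and the simplices of K are:

  0-simplices (6): A, B, D, E, F, G
  1-simplices (10): AB, AD, AE, AF, BF, BG, DG, EF, EG, FG
  2-simplices (4): ABF, AEF, BFG, EFG

Hence C_0 ≅ Z^6, C_1 ≅ Z^10, C_2 ≅ Z^4.

Boundary ∂_1: C_1 → C_0 is given by ∂[p,q] = [q] − [p].
The resulting 6×10 matrix has rank 5, and its Smith normal form has invariant factors (1,1,1,1,1).

∂_2: C_2 → C_1 acts by ∂[p,q,r] = [q,r] − [p,r] + [p,q]. For instance
  ∂ABF = BF − AF + AB,
  ∂AEF = EF − AF + AE.
The resulting 10×4 matrix has rank 4, and its Smith normal form has invariant factors (1,1,1,1).

Reading off H_k = ker ∂_k / im ∂_{k+1}:

  H_0: rank C_0 − rank ∂_1 = 6 − 5 = 1, and the invariant factors of ∂_1 are all 1, so H_0 ≅ Z.
  H_1: rank ker ∂_1 − rank ∂_2 = (10 − 5) − 4 = 1, and the invariant factors of ∂_2 are all 1, so H_1 ≅ Z.
  H_2: rank ker ∂_2 − rank ∂_3 = (4 − 4) − 0 = 0, and there is no ∂_3, so H_2 ≅ 0.

As a check, the Euler characteristic is 6 − 10 + 4 = 0, which agrees with 1 − 1 + 0 = 0.

H_0 = Z,  H_1 = Z,  H_2 = 0.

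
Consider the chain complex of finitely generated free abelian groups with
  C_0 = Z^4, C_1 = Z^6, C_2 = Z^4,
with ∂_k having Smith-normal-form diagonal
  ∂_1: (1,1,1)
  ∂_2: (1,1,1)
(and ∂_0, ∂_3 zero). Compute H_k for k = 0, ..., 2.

H_0 = Z,  H_1 = 0,  H_2 = Z.

H_0: b_0 = 4 − 0 − 3 = 1; torsion from ∂_1 factors > 1: none. So H_0 = Z.
H_1: b_1 = 6 − 3 − 3 = 0; torsion from ∂_2 factors > 1: none. So H_1 = 0.
H_2: b_2 = 4 − 3 − 0 = 1; torsion from ∂_3 factors > 1: none. So H_2 = Z.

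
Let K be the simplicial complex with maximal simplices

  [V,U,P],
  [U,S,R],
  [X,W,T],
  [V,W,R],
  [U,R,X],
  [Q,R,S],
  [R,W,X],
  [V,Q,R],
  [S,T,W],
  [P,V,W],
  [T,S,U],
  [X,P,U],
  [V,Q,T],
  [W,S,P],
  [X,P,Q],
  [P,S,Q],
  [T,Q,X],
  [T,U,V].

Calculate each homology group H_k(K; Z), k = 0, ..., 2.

We work with the vertex ordering P < Q < R < S < T < U < V < W < X. The simplices of K, each written with vertices in increasing order, are:

  0-simplices (9): P, Q, R, S, T, U, V, W, X
  1-simplices (27): PQ, PS, PU, PV, PW, PX, QR, QS, QT, QV, QX, RS, RU, RV, RW, RX, ST, SU, SW, TU, TV, TW, TX, UV, UX, VW, WX
  2-simplices (18): PQS, PQX, PSW, PUV, PUX, PVW, QRS, QRV, QTV, QTX, RSU, RUX, RVW, RWX, STU, STW, TUV, TWX

giving chain groups C_0 ≅ Z^9, C_1 ≅ Z^27, C_2 ≅ Z^18.

∂_1: C_1 → C_0 sends each edge [p,q] (with p < q) to q − p.
This gives a 9×27 integer matrix of rank 8; reducing to Smith normal form yields diagonal entries (1,1,1,1,1,1,1,1).

The boundary map ∂_2: C_2 → C_1 acts by ∂[p,q,r] = [q,r] − [p,r] + [p,q]. For instance
  ∂PUX = UX − PX + PU,
  ∂TUV = UV − TV + TU.
The resulting 27×18 matrix has rank 17, and its Smith normal form has invariant factors (1,1,1,1,1,1,1,1,1,1,1,1,1,1,1,1,1).

Reading off H_k = ker ∂_k / im ∂_{k+1}:

  H_0: rank C_0 − rank ∂_1 = 9 − 8 = 1, and the invariant factors of ∂_1 are all 1, so H_0 = Z.
  H_1: rank ker ∂_1 − rank ∂_2 = (27 − 8) − 17 = 2, and the invariant factors of ∂_2 are all 1, so H_1 = Z^2.
  H_2: rank ker ∂_2 − rank ∂_3 = (18 − 17) − 0 = 1, and there is no ∂_3, so H_2 = Z.

H_0 ≅ Z,  H_1 ≅ Z^2,  H_2 ≅ Z.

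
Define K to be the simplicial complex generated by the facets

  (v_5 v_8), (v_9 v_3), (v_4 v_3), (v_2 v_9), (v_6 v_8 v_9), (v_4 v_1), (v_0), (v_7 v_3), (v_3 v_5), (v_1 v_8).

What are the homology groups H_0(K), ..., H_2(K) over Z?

H_0 = Z^2,  H_1 = Z^2,  H_2 = 0.

Take the total order v_0 < v_1 < v_2 < v_3 < v_4 < v_5 < v_6 < v_7 < v_8 < v_9 on the vertex set. Then K (dimension 2) consists of the simplices:

  0-simplices (10): [v_0], [v_1], [v_2], [v_3], [v_4], [v_5], [v_6], [v_7], [v_8], [v_9]
  1-simplices (11): [v_1,v_4], [v_1,v_8], [v_2,v_9], [v_3,v_4], [v_3,v_5], [v_3,v_7], [v_3,v_9], [v_5,v_8], [v_6,v_8], [v_6,v_9], [v_8,v_9]
  2-simplices (1): [v_6,v_8,v_9]

Hence C_0 ≅ Z^10, C_1 ≅ Z^11, C_2 ≅ Z^1.

Boundary ∂_1: C_1 → C_0 maps an edge to its endpoints' difference, ∂[p,q] = q − p.
The 10×11 boundary matrix has rank 8 and Smith normal form diag(1,1,1,1,1,1,1,1).

Boundary ∂_2: C_2 → C_1 acts by ∂[p,q,r] = [q,r] − [p,r] + [p,q]. For instance
  ∂[v_6,v_8,v_9] = [v_8,v_9] − [v_6,v_9] + [v_6,v_8].
The resulting 11×1 matrix has rank 1, and its Smith normal form has invariant factors (1).

From H_k ≅ ker(∂_k) / im(∂_{k+1}) we obtain:

  H_0: rank C_0 − rank ∂_1 = 10 − 8 = 2, and the invariant factors of ∂_1 are all 1, so H_0 = Z^2.
  H_1: rank ker ∂_1 − rank ∂_2 = (11 − 8) − 1 = 2, and the invariant factors of ∂_2 are all 1, so H_1 = Z^2.
  H_2: rank ker ∂_2 − rank ∂_3 = (1 − 1) − 0 = 0, and there is no ∂_3, so H_2 = 0.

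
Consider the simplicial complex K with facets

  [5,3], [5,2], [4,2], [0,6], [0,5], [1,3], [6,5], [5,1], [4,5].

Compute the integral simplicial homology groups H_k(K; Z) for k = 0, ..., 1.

H_0 ≅ Z,  H_1 ≅ Z^3.

K has 7 vertices, 9 edges.
rank ∂_0 = 0, rank ∂_1 = 6 ⇒ b_0 = 7 − 0 − 6 = 1; all invariant factors of ∂_1 are 1 so no torsion. So H_0 ≅ Z.
rank ∂_1 = 6, rank ∂_2 = 0 ⇒ b_1 = 9 − 6 − 0 = 3. So H_1 ≅ Z^3.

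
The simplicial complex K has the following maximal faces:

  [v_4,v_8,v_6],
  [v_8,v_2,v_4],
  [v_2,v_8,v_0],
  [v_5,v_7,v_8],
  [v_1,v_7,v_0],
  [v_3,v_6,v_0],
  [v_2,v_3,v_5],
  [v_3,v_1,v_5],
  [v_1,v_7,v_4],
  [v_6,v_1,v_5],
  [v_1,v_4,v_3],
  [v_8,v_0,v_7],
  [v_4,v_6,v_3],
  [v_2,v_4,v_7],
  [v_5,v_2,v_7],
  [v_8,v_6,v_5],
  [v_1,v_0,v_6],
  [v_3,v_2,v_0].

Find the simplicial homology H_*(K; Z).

We work with the vertex ordering v_0 < v_1 < v_2 < v_3 < v_4 < v_5 < v_6 < v_7 < v_8. The simplices of K, each written with vertices in increasing order, are:

  0-simplices (9): [v_0], [v_1], [v_2], [v_3], [v_4], [v_5], [v_6], [v_7], [v_8]
  1-simplices (27): (27 of them)
  2-simplices (18): (18 of them)

so the chain groups are C_0 ≅ Z^9, C_1 ≅ Z^27, C_2 ≅ Z^18.

Boundary ∂_1: C_1 → C_0 sends each edge [p,q] (with p < q) to q − p. For instance
  ∂[v_5,v_7] = [v_7] − [v_5].
The resulting 9×27 matrix has rank 8, and its Smith normal form has invariant factors (1,1,1,1,1,1,1,1).

Boundary ∂_2: C_2 → C_1 acts by ∂[p,q,r] = [q,r] − [p,r] + [p,q]. For instance
  ∂[v_2,v_4,v_8] = [v_4,v_8] − [v_2,v_8] + [v_2,v_4],
  ∂[v_1,v_4,v_7] = [v_4,v_7] − [v_1,v_7] + [v_1,v_4].
As a 27×18 matrix over Z this has rank 18, with invariant factors (1,1,1,1,1,1,1,1,1,1,1,1,1,1,1,1,1,2).

From H_k ≅ ker(∂_k) / im(∂_{k+1}) we obtain:

  H_0: rank C_0 − rank ∂_1 = 9 − 8 = 1, and the invariant factors of ∂_1 are all 1, so H_0 = Z.
  H_1: rank ker ∂_1 − rank ∂_2 = (27 − 8) − 18 = 1, and ∂_2 has invariant factor 2 > 1, so H_1 = Z ⊕ Z/2Z.
  H_2: rank ker ∂_2 − rank ∂_3 = (18 − 18) − 0 = 0, and there is no ∂_3, so H_2 = 0.

H_0 ≅ Z,  H_1 ≅ Z ⊕ Z/2Z,  H_2 = 0.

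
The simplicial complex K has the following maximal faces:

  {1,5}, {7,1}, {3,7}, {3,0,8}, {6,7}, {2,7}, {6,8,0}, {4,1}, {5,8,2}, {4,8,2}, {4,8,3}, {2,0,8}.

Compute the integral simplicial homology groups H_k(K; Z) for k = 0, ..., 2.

H_0 = Z,  H_1 = Z^4,  H_2 = 0.

Take the total order 0 < 1 < 2 < 3 < 4 < 5 < 6 < 7 < 8 on the vertex set. Then K (dimension 2) consists of the simplices:

  0-simplices (9): [0], [1], [2], [3], [4], [5], [6], [7], [8]
  1-simplices (18): [0,2], [0,3], [0,6], [0,8], [1,4], [1,5], [1,7], [2,4], [2,5], [2,7], [2,8], [3,4], [3,7], [3,8], [4,8], [5,8], [6,7], [6,8]
  2-simplices (6): [0,2,8], [0,3,8], [0,6,8], [2,4,8], [2,5,8], [3,4,8]

so the chain groups are C_0 ≅ Z^9, C_1 ≅ Z^18, C_2 ≅ Z^6.

The boundary map ∂_1: C_1 → C_0 sends each edge [p,q] (with p < q) to q − p. For instance
  ∂[1,5] = [5] − [1].
The 9×18 boundary matrix has rank 8 and Smith normal form diag(1,1,1,1,1,1,1,1).

∂_2: C_2 → C_1 maps a triangle to the signed sum of its edges. For instance
  ∂[2,4,8] = [4,8] − [2,8] + [2,4],
  ∂[0,3,8] = [3,8] − [0,8] + [0,3].
As a 18×6 matrix over Z this has rank 6, with invariant factors (1,1,1,1,1,1).

Reading off H_k = ker ∂_k / im ∂_{k+1}:

  H_0: rank C_0 − rank ∂_1 = 9 − 8 = 1, and the invariant factors of ∂_1 are all 1, so H_0 = Z.
  H_1: rank ker ∂_1 − rank ∂_2 = (18 − 8) − 6 = 4, and the invariant factors of ∂_2 are all 1, so H_1 = Z^4.
  H_2: rank ker ∂_2 − rank ∂_3 = (6 − 6) − 0 = 0, and there is no ∂_3, so H_2 = 0.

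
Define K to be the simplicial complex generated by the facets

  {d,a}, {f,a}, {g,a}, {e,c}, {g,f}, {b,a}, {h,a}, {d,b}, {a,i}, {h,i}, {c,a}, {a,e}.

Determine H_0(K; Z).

H_0 ≅ Z.

K has 9 vertices, 12 edges.
rank ∂_0 = 0, rank ∂_1 = 8 ⇒ b_0 = 9 − 0 − 8 = 1; all invariant factors of ∂_1 are 1 so no torsion. So H_0 ≅ Z.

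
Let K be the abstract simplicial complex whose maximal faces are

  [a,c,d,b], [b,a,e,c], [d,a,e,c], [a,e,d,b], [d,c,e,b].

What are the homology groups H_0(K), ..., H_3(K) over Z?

H_0 ≅ Z,  H_1 = 0,  H_2 = 0,  H_3 ≅ Z.

Fix the vertex order a < b < c < d < e and write every simplex with vertices in increasing order. Then dim K = 3 and the simplices of K are:

  0-simplices (5): a, b, c, d, e
  1-simplices (10): ab, ac, ad, ae, bc, bd, be, cd, ce, de
  2-simplices (10): abc, abd, abe, acd, ace, ade, bcd, bce, bde, cde
  3-simplices (5): abcd, abce, abde, acde, bcde

Hence C_0 ≅ Z^5, C_1 ≅ Z^10, C_2 ≅ Z^10, C_3 ≅ Z^5.

The boundary map ∂_1: C_1 → C_0 is given by ∂[p,q] = [q] − [p]. For instance
  ∂ae = e − a.
The 5×10 boundary matrix has rank 4 and Smith normal form diag(1,1,1,1).

The boundary map ∂_2: C_2 → C_1 sends each 2-simplex [p,q,r] to [q,r] − [p,r] + [p,q]. For instance
  ∂bde = de − be + bd,
  ∂acd = cd − ad + ac.
The resulting 10×10 matrix has rank 6, and its Smith normal form has invariant factors (1,1,1,1,1,1).

∂_3: C_3 → C_2 sends each 3-simplex σ to the alternating sum Σ_i (−1)^i (σ with its i-th vertex removed). For instance
  ∂abcd = bcd − acd + abd − abc,
  ∂abce = bce − ace + abe − abc.
As a 10×5 matrix over Z this has rank 4, with invariant factors (1,1,1,1).

Reading off H_k = ker ∂_k / im ∂_{k+1}:

  H_0: rank C_0 − rank ∂_1 = 5 − 4 = 1, and the invariant factors of ∂_1 are all 1, so H_0 ≅ Z.
  H_1: rank ker ∂_1 − rank ∂_2 = (10 − 4) − 6 = 0, and the invariant factors of ∂_2 are all 1, so H_1 ≅ 0.
  H_2: rank ker ∂_2 − rank ∂_3 = (10 − 6) − 4 = 0, and the invariant factors of ∂_3 are all 1, so H_2 ≅ 0.
  H_3: rank ker ∂_3 − rank ∂_4 = (5 − 4) − 0 = 1, and there is no ∂_4, so H_3 ≅ Z.

(K is a triangulation of the 3-sphere S^3.)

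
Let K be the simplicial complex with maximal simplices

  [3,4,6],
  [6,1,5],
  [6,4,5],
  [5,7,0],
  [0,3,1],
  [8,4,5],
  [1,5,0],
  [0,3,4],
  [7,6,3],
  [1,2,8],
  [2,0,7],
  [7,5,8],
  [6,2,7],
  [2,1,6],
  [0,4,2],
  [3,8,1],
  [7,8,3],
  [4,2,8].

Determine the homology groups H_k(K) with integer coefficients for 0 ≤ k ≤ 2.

H_0 ≅ Z,  H_1 ≅ Z^2,  H_2 ≅ Z.

Fix the vertex order 0 < 1 < 2 < 3 < 4 < 5 < 6 < 7 < 8 and write every simplex with vertices in increasing order. Then dim K = 2 and the simplices of K are:

  0-simplices (9): [0], [1], [2], [3], [4], [5], [6], [7], [8]
  1-simplices (27): (27 of them)
  2-simplices (18): [0,1,3], [0,1,5], [0,2,4], [0,2,7], [0,3,4], [0,5,7], [1,2,6], [1,2,8], [1,3,8], [1,5,6], [2,4,8], [2,6,7], [3,4,6], [3,6,7], [3,7,8], [4,5,6], [4,5,8], [5,7,8]

giving chain groups C_0 ≅ Z^9, C_1 ≅ Z^27, C_2 ≅ Z^18.

The boundary map ∂_1: C_1 → C_0 sends each edge [p,q] (with p < q) to q − p.
As a 9×27 matrix over Z this has rank 8, with invariant factors (1,1,1,1,1,1,1,1).

∂_2: C_2 → C_1 maps a triangle to the signed sum of its edges. For instance
  ∂[3,7,8] = [7,8] − [3,8] + [3,7],
  ∂[1,2,8] = [2,8] − [1,8] + [1,2].
This gives a 27×18 integer matrix of rank 17; reducing to Smith normal form yields diagonal entries (1,1,1,1,1,1,1,1,1,1,1,1,1,1,1,1,1).

Now H_k = ker ∂_k / im ∂_{k+1}, so:

  H_0: rank C_0 − rank ∂_1 = 9 − 8 = 1, and the invariant factors of ∂_1 are all 1, so H_0 ≅ Z.
  H_1: rank ker ∂_1 − rank ∂_2 = (27 − 8) − 17 = 2, and the invariant factors of ∂_2 are all 1, so H_1 ≅ Z^2.
  H_2: rank ker ∂_2 − rank ∂_3 = (18 − 17) − 0 = 1, and there is no ∂_3, so H_2 ≅ Z.

As a check, the Euler characteristic is 9 − 27 + 18 = 0, which agrees with 1 − 2 + 1 = 0.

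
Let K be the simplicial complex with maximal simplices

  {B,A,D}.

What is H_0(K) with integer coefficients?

K has 3 vertices, 3 edges, 1 triangle.
rank ∂_0 = 0, rank ∂_1 = 2 ⇒ b_0 = 3 − 0 − 2 = 1; all invariant factors of ∂_1 are 1 so no torsion. So H_0 = Z.

H_0 ≅ Z.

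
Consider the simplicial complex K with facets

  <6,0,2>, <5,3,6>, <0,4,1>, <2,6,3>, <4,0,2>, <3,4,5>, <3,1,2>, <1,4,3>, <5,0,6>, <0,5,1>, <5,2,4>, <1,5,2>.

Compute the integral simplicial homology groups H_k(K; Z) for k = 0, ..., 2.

H_0 ≅ Z,  H_1 ≅ Z/2Z,  H_2 = 0.

We work with the vertex ordering 0 < 1 < 2 < 3 < 4 < 5 < 6. The simplices of K, each written with vertices in increasing order, are:

  0-simplices (7): [0], [1], [2], [3], [4], [5], [6]
  1-simplices (18): [0,1], [0,2], [0,4], [0,5], [0,6], [1,2], [1,3], [1,4], [1,5], [2,3], [2,4], [2,5], [2,6], [3,4], [3,5], [3,6], [4,5], [5,6]
  2-simplices (12): [0,1,4], [0,1,5], [0,2,4], [0,2,6], [0,5,6], [1,2,3], [1,2,5], [1,3,4], [2,3,6], [2,4,5], [3,4,5], [3,5,6]

giving chain groups C_0 ≅ Z^7, C_1 ≅ Z^18, C_2 ≅ Z^12.

∂_1: C_1 → C_0 sends each edge [p,q] (with p < q) to q − p.
This gives a 7×18 integer matrix of rank 6; reducing to Smith normal form yields diagonal entries (1,1,1,1,1,1).

The boundary map ∂_2: C_2 → C_1 sends each 2-simplex [p,q,r] to [q,r] − [p,r] + [p,q]. For instance
  ∂[1,2,3] = [2,3] − [1,3] + [1,2],
  ∂[0,2,6] = [2,6] − [0,6] + [0,2].
As a 18×12 matrix over Z this has rank 12, with invariant factors (1,1,1,1,1,1,1,1,1,1,1,2).

Reading off H_k = ker ∂_k / im ∂_{k+1}:

  H_0: rank C_0 − rank ∂_1 = 7 − 6 = 1, and the invariant factors of ∂_1 are all 1, so H_0 = Z.
  H_1: rank ker ∂_1 − rank ∂_2 = (18 − 6) − 12 = 0, and ∂_2 has invariant factor 2 > 1, so H_1 = Z/2Z.
  H_2: rank ker ∂_2 − rank ∂_3 = (12 − 12) − 0 = 0, and there is no ∂_3, so H_2 = 0.

As a check, the Euler characteristic is 7 − 18 + 12 = 1, which agrees with 1 − 0 + 0 = 1.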